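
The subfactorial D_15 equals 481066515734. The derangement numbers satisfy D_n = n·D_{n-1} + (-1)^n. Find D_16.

D_16 = 16·481066515734 + 1 = 7697064251745.

7697064251745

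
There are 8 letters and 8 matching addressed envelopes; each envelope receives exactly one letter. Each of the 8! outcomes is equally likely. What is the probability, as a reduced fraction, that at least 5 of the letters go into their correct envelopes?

Favorable outcomes: Σ_{i≥5} C(8,i)·!(8-i) = 56·2 + 28·1 + 8·0 + 1·1 = 141.
Total outcomes: 8! = 40320.
Probability = 141/40320 = 47/13440.

47/13440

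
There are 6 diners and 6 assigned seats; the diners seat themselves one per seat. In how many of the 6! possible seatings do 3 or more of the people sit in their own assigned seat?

56

Sum C(6,i)·!(6-i) for i = 3..6:
  i=3: C(6,3)·!3 = 20·2 = 40
  i=4: C(6,4)·!2 = 15·1 = 15
  i=5: C(6,5)·!1 = 6·0 = 0
  i=6: C(6,6)·!0 = 1·1 = 1
Total = 56.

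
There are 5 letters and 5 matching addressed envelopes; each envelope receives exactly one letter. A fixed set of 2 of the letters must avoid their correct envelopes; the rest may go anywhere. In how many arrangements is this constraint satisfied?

78

Let A_j be the event that the j-th constrained one is fixed. By inclusion-exclusion over the 2 events:
Σ_{j=0}^{2} (-1)^j C(2,j)(5-j)!
= C(2,0)·5! - C(2,1)·4! + C(2,2)·3!
= 120 - 48 + 6
= 78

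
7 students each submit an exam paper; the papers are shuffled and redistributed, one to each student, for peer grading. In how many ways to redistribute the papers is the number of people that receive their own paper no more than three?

4948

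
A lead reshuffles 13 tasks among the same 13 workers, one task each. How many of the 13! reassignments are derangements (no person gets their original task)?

Use !n = (n-1)(!(n-1) + !(n-2)).
!13 = 12·(176214841 + 14684570) = 12·190899411 = 2290792932

2290792932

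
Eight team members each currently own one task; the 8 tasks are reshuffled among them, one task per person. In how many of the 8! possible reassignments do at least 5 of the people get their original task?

141

Sum C(8,i)·!(8-i) for i = 5..8:
  i=5: C(8,5)·!3 = 56·2 = 112
  i=6: C(8,6)·!2 = 28·1 = 28
  i=7: C(8,7)·!1 = 8·0 = 0
  i=8: C(8,8)·!0 = 1·1 = 1
Total = 141.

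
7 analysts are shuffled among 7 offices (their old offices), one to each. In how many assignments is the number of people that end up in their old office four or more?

92

Sum C(7,i)·!(7-i) for i = 4..7:
  i=4: C(7,4)·!3 = 35·2 = 70
  i=5: C(7,5)·!2 = 21·1 = 21
  i=6: C(7,6)·!1 = 7·0 = 0
  i=7: C(7,7)·!0 = 1·1 = 1
Total = 92.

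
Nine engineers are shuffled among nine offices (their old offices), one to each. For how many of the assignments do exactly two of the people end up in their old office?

66744

Choose which 2 of the 9 are fixed: C(9,2) = 36.
The remaining 7 must be deranged: !7 = 1854.
Total: 36 × 1854 = 66744.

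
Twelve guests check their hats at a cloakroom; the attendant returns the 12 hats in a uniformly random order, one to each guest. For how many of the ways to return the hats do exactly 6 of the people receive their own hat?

244860

Choose which 6 of the 12 are fixed: C(12,6) = 924.
The other 6 form a derangement: !6 = 265.
Total: 924 × 265 = 244860.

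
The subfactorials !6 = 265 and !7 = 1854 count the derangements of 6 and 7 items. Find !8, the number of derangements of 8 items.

14833

!8 = (8-1)·(!7 + !6) = 7·(1854 + 265) = 7·2119 = 14833.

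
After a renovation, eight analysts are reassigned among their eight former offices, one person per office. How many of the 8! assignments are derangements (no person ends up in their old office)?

14833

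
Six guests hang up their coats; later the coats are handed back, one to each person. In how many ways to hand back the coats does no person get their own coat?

265

The number of derangements of 6 is !6 = Σ_{k=0}^{6} (-1)^k·6!/k!
= 6! - 6!/1! + 6!/2! - 6!/3! + 6!/4! - 6!/5! + 6!/6!
= 720 - 720 + 360 - 120 + 30 - 6 + 1
= 265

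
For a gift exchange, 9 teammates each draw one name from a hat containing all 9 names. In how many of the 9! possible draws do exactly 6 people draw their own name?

Choose which 6 of the 9 are fixed: C(9,6) = 84.
The remaining 3 must be deranged: !3 = 2.
Total: 84 × 2 = 168.

168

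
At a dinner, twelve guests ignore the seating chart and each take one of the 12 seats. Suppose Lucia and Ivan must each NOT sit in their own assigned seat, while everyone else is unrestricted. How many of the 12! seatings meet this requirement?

Let A_j be the event that the j-th constrained one is fixed. By inclusion-exclusion over the 2 events:
Σ_{j=0}^{2} (-1)^j C(2,j)(12-j)!
= C(2,0)·12! - C(2,1)·11! + C(2,2)·10!
= 479001600 - 79833600 + 3628800
= 402796800

402796800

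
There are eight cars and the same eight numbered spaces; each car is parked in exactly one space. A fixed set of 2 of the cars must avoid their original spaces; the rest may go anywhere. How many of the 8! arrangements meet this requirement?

30960

Inclusion-exclusion on the 2 forbidden self-matches:
Σ_{j=0}^{2} (-1)^j C(2,j)(8-j)!
= C(2,0)·8! - C(2,1)·7! + C(2,2)·6!
= 40320 - 10080 + 720
= 30960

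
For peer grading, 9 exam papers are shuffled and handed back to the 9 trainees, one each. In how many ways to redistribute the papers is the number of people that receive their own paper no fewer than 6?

205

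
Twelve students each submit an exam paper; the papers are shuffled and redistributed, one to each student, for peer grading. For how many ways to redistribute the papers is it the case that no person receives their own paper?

Recurrence: !12 = 11·(!11 + !10).
!12 = 11·(14684570 + 1334961) = 11·16019531 = 176214841

176214841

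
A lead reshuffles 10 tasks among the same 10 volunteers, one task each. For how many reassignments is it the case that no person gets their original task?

1334961

!10 = 10! · Σ_{k=0}^{10} (-1)^k/k!
= 10! - 10!/1! + 10!/2! - 10!/3! + 10!/4! - 10!/5! + 10!/6! - 10!/7! + 10!/8! - 10!/9! + 10!/10!
= 3628800 - 3628800 + 1814400 - 604800 + 151200 - 30240 + 5040 - 720 + 90 - 10 + 1
= 1334961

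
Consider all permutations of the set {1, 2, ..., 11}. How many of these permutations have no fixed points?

14684570

The subfactorial !11 = [11!/e] (nearest integer).
11! = 39916800, and 39916800/e ≈ 14684570.08, so !11 = 14684570.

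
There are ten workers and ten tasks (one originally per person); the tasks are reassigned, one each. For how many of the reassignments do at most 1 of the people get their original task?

Sum C(10,i)·!(10-i) for i = 0..1:
  i=0: C(10,0)·!10 = 1·1334961 = 1334961
  i=1: C(10,1)·!9 = 10·133496 = 1334960
Total = 2669921.

2669921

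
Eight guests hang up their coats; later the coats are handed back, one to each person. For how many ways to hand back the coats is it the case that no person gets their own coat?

The number of derangements of 8 is !8 = Σ_{k=0}^{8} (-1)^k·8!/k!
= 8! - 8!/1! + 8!/2! - 8!/3! + 8!/4! - 8!/5! + 8!/6! - 8!/7! + 8!/8!
= 40320 - 40320 + 20160 - 6720 + 1680 - 336 + 56 - 8 + 1
= 14833

14833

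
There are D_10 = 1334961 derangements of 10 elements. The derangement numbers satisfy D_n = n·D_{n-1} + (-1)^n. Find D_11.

D_11 = 11·1334961 - 1 = 14684570.

14684570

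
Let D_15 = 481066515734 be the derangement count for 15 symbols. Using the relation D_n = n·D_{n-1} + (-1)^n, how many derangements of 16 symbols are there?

D_16 = 16·481066515734 + 1 = 7697064251745.

7697064251745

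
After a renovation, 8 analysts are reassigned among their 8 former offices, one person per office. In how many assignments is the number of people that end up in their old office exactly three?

Choose which 3 of the 8 are fixed: C(8,3) = 56.
The other 5 form a derangement: !5 = 44.
Total: 56 × 44 = 2464.

2464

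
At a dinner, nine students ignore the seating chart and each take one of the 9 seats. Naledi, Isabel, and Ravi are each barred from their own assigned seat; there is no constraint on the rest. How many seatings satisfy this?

Let A_j be the event that the j-th constrained one is fixed. By inclusion-exclusion over the 3 events:
Σ_{j=0}^{3} (-1)^j C(3,j)(9-j)!
= C(3,0)·9! - C(3,1)·8! + C(3,2)·7! - C(3,3)·6!
= 362880 - 120960 + 15120 - 720
= 256320

256320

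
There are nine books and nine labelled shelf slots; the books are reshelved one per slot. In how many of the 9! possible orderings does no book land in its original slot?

By inclusion-exclusion, !9 = Σ (-1)^k · 9!/k! for k=0..9
= 9! - 9!/1! + 9!/2! - 9!/3! + 9!/4! - 9!/5! + 9!/6! - 9!/7! + 9!/8! - 9!/9!
= 362880 - 362880 + 181440 - 60480 + 15120 - 3024 + 504 - 72 + 9 - 1
= 133496

133496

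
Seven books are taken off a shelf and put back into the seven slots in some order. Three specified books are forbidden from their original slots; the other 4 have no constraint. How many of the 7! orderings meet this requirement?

Inclusion-exclusion on the 3 forbidden self-matches:
Σ_{j=0}^{3} (-1)^j C(3,j)(7-j)!
= C(3,0)·7! - C(3,1)·6! + C(3,2)·5! - C(3,3)·4!
= 5040 - 2160 + 360 - 24
= 3216

3216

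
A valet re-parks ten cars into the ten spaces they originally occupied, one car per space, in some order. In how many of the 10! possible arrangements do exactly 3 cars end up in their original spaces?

222480

Pick the 3 fixed positions: C(10,3) = 120 ways.
The remaining 7 must be deranged: !7 = 1854.
Total: 120 × 1854 = 222480.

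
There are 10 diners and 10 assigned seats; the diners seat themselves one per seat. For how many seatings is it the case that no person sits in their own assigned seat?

1334961

The subfactorial !10 = [10!/e] (nearest integer).
10! = 3628800, and 3628800/e ≈ 1334960.92, so !10 = 1334961.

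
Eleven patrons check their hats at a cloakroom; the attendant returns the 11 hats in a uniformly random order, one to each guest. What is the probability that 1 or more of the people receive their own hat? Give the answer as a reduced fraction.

2523223/3991680

Favorable outcomes: Σ_{i≥1} C(11,i)·!(11-i) = 11·1334961 + 55·133496 + 165·14833 + 330·1854 + 462·265 + 462·44 + 330·9 + 165·2 + 55·1 + 11·0 + 1·1 = 25232230.
Total outcomes: 11! = 39916800.
Probability = 25232230/39916800 = 2523223/3991680.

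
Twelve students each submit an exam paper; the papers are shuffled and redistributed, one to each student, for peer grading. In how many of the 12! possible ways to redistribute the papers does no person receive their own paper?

The subfactorial !12 = [12!/e] (nearest integer).
12! = 479001600, and 479001600/e ≈ 176214840.93, so !12 = 176214841.

176214841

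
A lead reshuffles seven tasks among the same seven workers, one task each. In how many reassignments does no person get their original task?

1854

!7 = 7! · Σ_{k=0}^{7} (-1)^k/k!
= 7! - 7!/1! + 7!/2! - 7!/3! + 7!/4! - 7!/5! + 7!/6! - 7!/7!
= 5040 - 5040 + 2520 - 840 + 210 - 42 + 7 - 1
= 1854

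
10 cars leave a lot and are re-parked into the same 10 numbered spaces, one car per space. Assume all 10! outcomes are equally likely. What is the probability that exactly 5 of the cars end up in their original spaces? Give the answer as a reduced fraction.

11/3600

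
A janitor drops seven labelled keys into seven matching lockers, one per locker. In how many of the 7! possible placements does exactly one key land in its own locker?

Pick the single fixed position: C(7,1) = 7 ways.
The other 6 form a derangement: !6 = 265.
Total: 7 × 265 = 1855.

1855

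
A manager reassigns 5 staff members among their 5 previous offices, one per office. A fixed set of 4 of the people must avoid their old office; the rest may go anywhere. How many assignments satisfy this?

53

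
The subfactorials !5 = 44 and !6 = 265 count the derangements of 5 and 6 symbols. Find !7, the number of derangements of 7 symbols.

1854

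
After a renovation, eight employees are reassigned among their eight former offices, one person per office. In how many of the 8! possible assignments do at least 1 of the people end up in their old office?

25487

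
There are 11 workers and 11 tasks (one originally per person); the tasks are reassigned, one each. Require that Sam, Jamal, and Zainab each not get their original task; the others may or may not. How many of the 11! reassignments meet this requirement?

Inclusion-exclusion on the 3 forbidden self-matches:
Σ_{j=0}^{3} (-1)^j C(3,j)(11-j)!
= C(3,0)·11! - C(3,1)·10! + C(3,2)·9! - C(3,3)·8!
= 39916800 - 10886400 + 1088640 - 40320
= 30078720

30078720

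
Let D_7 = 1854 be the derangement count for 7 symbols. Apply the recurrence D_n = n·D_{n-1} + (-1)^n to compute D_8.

D_8 = 8·1854 + 1 = 14833.

14833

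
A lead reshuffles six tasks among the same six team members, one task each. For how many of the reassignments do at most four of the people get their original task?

Sum C(6,i)·!(6-i) for i = 0..4:
  i=0: C(6,0)·!6 = 1·265 = 265
  i=1: C(6,1)·!5 = 6·44 = 264
  i=2: C(6,2)·!4 = 15·9 = 135
  i=3: C(6,3)·!3 = 20·2 = 40
  i=4: C(6,4)·!2 = 15·1 = 15
Total = 719.

719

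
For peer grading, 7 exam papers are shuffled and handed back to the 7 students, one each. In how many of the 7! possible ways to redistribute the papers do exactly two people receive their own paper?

Pick the 2 fixed positions: C(7,2) = 21 ways.
The remaining 5 must be deranged: !5 = 44.
Total: 21 × 44 = 924.

924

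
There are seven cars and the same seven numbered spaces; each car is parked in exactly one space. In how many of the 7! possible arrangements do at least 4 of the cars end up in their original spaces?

92

# with exactly i fixed is C(7,i)·!(7-i); sum over i=4..7:
  i=4: C(7,4)·!3 = 35·2 = 70
  i=5: C(7,5)·!2 = 21·1 = 21
  i=6: C(7,6)·!1 = 7·0 = 0
  i=7: C(7,7)·!0 = 1·1 = 1
Total = 92.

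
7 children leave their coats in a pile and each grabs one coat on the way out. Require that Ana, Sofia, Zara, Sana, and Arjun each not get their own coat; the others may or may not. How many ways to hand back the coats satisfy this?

Inclusion-exclusion on the 5 forbidden self-matches:
Σ_{j=0}^{5} (-1)^j C(5,j)(7-j)!
= C(5,0)·7! - C(5,1)·6! + C(5,2)·5! - C(5,3)·4! + C(5,4)·3! - C(5,5)·2!
= 5040 - 3600 + 1200 - 240 + 30 - 2
= 2428

2428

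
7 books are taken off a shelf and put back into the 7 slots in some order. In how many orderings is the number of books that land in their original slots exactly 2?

Choose which 2 of the 7 are fixed: C(7,2) = 21.
The other 5 form a derangement: !5 = 44.
Total: 21 × 44 = 924.

924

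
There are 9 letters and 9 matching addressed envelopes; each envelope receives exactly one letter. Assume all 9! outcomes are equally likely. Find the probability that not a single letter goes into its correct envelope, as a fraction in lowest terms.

16687/45360

Favorable outcomes: !9 = 133496.
Total outcomes: 9! = 362880.
Probability = 133496/362880 = 16687/45360.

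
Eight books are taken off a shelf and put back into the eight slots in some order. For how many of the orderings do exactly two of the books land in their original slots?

7420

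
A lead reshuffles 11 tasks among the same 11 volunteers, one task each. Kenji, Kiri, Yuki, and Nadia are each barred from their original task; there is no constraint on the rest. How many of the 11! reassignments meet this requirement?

27422640

Inclusion-exclusion on the 4 forbidden self-matches:
Σ_{j=0}^{4} (-1)^j C(4,j)(11-j)!
= C(4,0)·11! - C(4,1)·10! + C(4,2)·9! - C(4,3)·8! + C(4,4)·7!
= 39916800 - 14515200 + 2177280 - 161280 + 5040
= 27422640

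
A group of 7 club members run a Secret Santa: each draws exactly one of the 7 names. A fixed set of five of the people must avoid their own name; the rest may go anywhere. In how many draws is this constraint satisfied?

2428

Inclusion-exclusion on the 5 forbidden self-matches:
Σ_{j=0}^{5} (-1)^j C(5,j)(7-j)!
= C(5,0)·7! - C(5,1)·6! + C(5,2)·5! - C(5,3)·4! + C(5,4)·3! - C(5,5)·2!
= 5040 - 3600 + 1200 - 240 + 30 - 2
= 2428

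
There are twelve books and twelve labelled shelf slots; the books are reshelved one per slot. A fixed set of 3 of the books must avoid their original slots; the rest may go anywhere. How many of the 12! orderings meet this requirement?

Let A_j be the event that the j-th constrained one is fixed. By inclusion-exclusion over the 3 events:
Σ_{j=0}^{3} (-1)^j C(3,j)(12-j)!
= C(3,0)·12! - C(3,1)·11! + C(3,2)·10! - C(3,3)·9!
= 479001600 - 119750400 + 10886400 - 362880
= 369774720

369774720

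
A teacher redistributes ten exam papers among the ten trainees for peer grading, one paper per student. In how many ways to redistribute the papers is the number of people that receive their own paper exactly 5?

Choose which 5 of the 10 are fixed: C(10,5) = 252.
The other 5 form a derangement: !5 = 44.
Total: 252 × 44 = 11088.

11088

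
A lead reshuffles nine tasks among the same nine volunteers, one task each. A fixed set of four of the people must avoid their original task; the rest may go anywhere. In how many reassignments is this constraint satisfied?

229080

Let A_j be the event that the j-th constrained one is fixed. By inclusion-exclusion over the 4 events:
Σ_{j=0}^{4} (-1)^j C(4,j)(9-j)!
= C(4,0)·9! - C(4,1)·8! + C(4,2)·7! - C(4,3)·6! + C(4,4)·5!
= 362880 - 161280 + 30240 - 2880 + 120
= 229080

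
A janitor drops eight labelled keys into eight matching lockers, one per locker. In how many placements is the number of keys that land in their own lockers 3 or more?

3235

Sum C(8,i)·!(8-i) for i = 3..8:
  i=3: C(8,3)·!5 = 56·44 = 2464
  i=4: C(8,4)·!4 = 70·9 = 630
  i=5: C(8,5)·!3 = 56·2 = 112
  i=6: C(8,6)·!2 = 28·1 = 28
  i=7: C(8,7)·!1 = 8·0 = 0
  i=8: C(8,8)·!0 = 1·1 = 1
Total = 3235.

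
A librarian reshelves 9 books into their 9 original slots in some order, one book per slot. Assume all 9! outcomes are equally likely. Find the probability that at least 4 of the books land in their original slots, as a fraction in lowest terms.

Favorable outcomes: Σ_{i≥4} C(9,i)·!(9-i) = 126·44 + 126·9 + 84·2 + 36·1 + 9·0 + 1·1 = 6883.
Total outcomes: 9! = 362880.
Probability = 6883/362880 = 6883/362880.

6883/362880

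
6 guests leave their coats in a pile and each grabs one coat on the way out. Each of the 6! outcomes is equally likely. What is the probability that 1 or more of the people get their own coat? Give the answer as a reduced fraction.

Favorable outcomes: Σ_{i≥1} C(6,i)·!(6-i) = 6·44 + 15·9 + 20·2 + 15·1 + 6·0 + 1·1 = 455.
Total outcomes: 6! = 720.
Probability = 455/720 = 91/144.

91/144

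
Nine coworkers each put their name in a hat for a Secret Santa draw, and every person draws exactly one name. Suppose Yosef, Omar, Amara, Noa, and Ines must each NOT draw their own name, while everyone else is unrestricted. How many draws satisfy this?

205056

Let A_j be the event that the j-th constrained one is fixed. By inclusion-exclusion over the 5 events:
Σ_{j=0}^{5} (-1)^j C(5,j)(9-j)!
= C(5,0)·9! - C(5,1)·8! + C(5,2)·7! - C(5,3)·6! + C(5,4)·5! - C(5,5)·4!
= 362880 - 201600 + 50400 - 7200 + 600 - 24
= 205056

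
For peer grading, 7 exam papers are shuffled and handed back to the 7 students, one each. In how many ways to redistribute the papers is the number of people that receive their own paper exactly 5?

Pick the 5 fixed positions: C(7,5) = 21 ways.
The remaining 2 must be deranged: !2 = 1.
Total: 21 × 1 = 21.

21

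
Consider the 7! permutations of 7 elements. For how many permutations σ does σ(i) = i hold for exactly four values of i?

Pick the 4 fixed positions: C(7,4) = 35 ways.
The remaining 3 must be deranged: !3 = 2.
Total: 35 × 2 = 70.

70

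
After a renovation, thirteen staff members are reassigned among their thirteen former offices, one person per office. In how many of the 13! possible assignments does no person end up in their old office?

2290792932

By inclusion-exclusion, !13 = Σ (-1)^k · 13!/k! for k=0..13
= 13! - 13!/1! + 13!/2! - 13!/3! + 13!/4! - 13!/5! + 13!/6! - 13!/7! + 13!/8! - 13!/9! + 13!/10! - 13!/11! + 13!/12! - 13!/13!
= 6227020800 - 6227020800 + 3113510400 - 1037836800 + 259459200 - 51891840 + 8648640 - 1235520 + 154440 - 17160 + 1716 - 156 + 13 - 1
= 2290792932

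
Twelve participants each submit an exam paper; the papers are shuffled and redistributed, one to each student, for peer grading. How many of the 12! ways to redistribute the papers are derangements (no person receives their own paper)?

The subfactorial !12 = [12!/e] (nearest integer).
12! = 479001600, and 479001600/e ≈ 176214840.93, so !12 = 176214841.

176214841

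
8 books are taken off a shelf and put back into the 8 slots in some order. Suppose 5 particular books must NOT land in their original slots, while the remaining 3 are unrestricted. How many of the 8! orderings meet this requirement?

21234

Let A_j be the event that the j-th constrained one is fixed. By inclusion-exclusion over the 5 events:
Σ_{j=0}^{5} (-1)^j C(5,j)(8-j)!
= C(5,0)·8! - C(5,1)·7! + C(5,2)·6! - C(5,3)·5! + C(5,4)·4! - C(5,5)·3!
= 40320 - 25200 + 7200 - 1200 + 120 - 6
= 21234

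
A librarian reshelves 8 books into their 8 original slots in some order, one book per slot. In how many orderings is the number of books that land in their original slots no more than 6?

# with exactly i fixed is C(8,i)·!(8-i); sum over i=0..6:
  i=0: C(8,0)·!8 = 1·14833 = 14833
  i=1: C(8,1)·!7 = 8·1854 = 14832
  i=2: C(8,2)·!6 = 28·265 = 7420
  i=3: C(8,3)·!5 = 56·44 = 2464
  i=4: C(8,4)·!4 = 70·9 = 630
  i=5: C(8,5)·!3 = 56·2 = 112
  i=6: C(8,6)·!2 = 28·1 = 28
Total = 40319.

40319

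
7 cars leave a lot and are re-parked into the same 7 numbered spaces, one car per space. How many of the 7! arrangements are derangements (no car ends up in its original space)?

1854

Recurrence: !7 = 7·!6 + (-1)^7.
!7 = 7·265 - 1 = 1854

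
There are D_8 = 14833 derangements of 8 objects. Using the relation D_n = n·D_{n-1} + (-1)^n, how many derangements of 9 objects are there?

133496

D_9 = 9·14833 - 1 = 133496.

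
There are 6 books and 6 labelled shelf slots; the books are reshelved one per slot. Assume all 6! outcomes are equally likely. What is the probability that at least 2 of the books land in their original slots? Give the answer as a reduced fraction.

191/720

Favorable outcomes: Σ_{i≥2} C(6,i)·!(6-i) = 15·9 + 20·2 + 15·1 + 6·0 + 1·1 = 191.
Total outcomes: 6! = 720.
Probability = 191/720 = 191/720.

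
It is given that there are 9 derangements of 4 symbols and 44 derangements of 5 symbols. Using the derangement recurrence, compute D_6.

265

D_6 = (6-1)·(D_5 + D_4) = 5·(44 + 9) = 5·53 = 265.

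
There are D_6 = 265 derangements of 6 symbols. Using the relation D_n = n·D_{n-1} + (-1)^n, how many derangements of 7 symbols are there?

D_7 = 7·265 - 1 = 1854.

1854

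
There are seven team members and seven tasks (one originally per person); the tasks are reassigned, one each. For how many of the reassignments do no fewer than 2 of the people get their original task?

1331

# with exactly i fixed is C(7,i)·!(7-i); sum over i=2..7:
  i=2: C(7,2)·!5 = 21·44 = 924
  i=3: C(7,3)·!4 = 35·9 = 315
  i=4: C(7,4)·!3 = 35·2 = 70
  i=5: C(7,5)·!2 = 21·1 = 21
  i=6: C(7,6)·!1 = 7·0 = 0
  i=7: C(7,7)·!0 = 1·1 = 1
Total = 1331.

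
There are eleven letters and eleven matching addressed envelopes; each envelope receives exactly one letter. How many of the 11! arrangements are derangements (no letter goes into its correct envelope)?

!11 is the nearest integer to 11!/e.
11! = 39916800, and 39916800/e ≈ 14684570.08, so !11 = 14684570.

14684570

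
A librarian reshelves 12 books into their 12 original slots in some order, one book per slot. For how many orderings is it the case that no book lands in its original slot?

176214841

By inclusion-exclusion, !12 = Σ (-1)^k · 12!/k! for k=0..12
= 12! - 12!/1! + 12!/2! - 12!/3! + 12!/4! - 12!/5! + 12!/6! - 12!/7! + 12!/8! - 12!/9! + 12!/10! - 12!/11! + 12!/12!
= 479001600 - 479001600 + 239500800 - 79833600 + 19958400 - 3991680 + 665280 - 95040 + 11880 - 1320 + 132 - 12 + 1
= 176214841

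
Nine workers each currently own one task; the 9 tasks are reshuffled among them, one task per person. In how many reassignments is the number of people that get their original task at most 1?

266993

Sum C(9,i)·!(9-i) for i = 0..1:
  i=0: C(9,0)·!9 = 1·133496 = 133496
  i=1: C(9,1)·!8 = 9·14833 = 133497
Total = 266993.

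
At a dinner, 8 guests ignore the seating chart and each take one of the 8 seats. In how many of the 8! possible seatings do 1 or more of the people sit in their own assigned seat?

25487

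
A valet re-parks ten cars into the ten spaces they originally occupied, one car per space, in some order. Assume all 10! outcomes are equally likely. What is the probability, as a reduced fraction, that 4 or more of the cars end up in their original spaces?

34457/1814400

Favorable outcomes: Σ_{i≥4} C(10,i)·!(10-i) = 210·265 + 252·44 + 210·9 + 120·2 + 45·1 + 10·0 + 1·1 = 68914.
Total outcomes: 10! = 3628800.
Probability = 68914/3628800 = 34457/1814400.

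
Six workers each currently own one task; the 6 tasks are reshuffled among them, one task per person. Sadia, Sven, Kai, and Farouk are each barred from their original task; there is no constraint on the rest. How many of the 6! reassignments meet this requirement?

362

Let A_j be the event that the j-th constrained one is fixed. By inclusion-exclusion over the 4 events:
Σ_{j=0}^{4} (-1)^j C(4,j)(6-j)!
= C(4,0)·6! - C(4,1)·5! + C(4,2)·4! - C(4,3)·3! + C(4,4)·2!
= 720 - 480 + 144 - 24 + 2
= 362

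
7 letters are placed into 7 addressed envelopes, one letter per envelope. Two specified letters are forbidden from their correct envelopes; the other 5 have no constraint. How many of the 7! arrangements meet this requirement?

3720

Let A_j be the event that the j-th constrained one is fixed. By inclusion-exclusion over the 2 events:
Σ_{j=0}^{2} (-1)^j C(2,j)(7-j)!
= C(2,0)·7! - C(2,1)·6! + C(2,2)·5!
= 5040 - 1440 + 120
= 3720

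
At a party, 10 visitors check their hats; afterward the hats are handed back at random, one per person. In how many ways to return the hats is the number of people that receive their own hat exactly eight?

Pick the 8 fixed positions: C(10,8) = 45 ways.
The other 2 form a derangement: !2 = 1.
Total: 45 × 1 = 45.

45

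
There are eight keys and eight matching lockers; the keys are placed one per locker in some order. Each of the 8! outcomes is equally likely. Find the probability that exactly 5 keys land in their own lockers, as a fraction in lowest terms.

1/360

Favorable outcomes: C(8,5)·!3 = 56·2 = 112.
Total outcomes: 8! = 40320.
Probability = 112/40320 = 1/360.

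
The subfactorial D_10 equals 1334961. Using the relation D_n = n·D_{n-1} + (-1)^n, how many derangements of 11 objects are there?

14684570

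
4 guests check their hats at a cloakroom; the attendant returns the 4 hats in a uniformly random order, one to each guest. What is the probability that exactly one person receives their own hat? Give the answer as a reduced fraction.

1/3

Favorable outcomes: C(4,1)·!3 = 4·2 = 8.
Total outcomes: 4! = 24.
Probability = 8/24 = 1/3.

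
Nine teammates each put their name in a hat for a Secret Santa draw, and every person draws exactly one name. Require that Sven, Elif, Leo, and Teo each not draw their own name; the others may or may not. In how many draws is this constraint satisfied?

229080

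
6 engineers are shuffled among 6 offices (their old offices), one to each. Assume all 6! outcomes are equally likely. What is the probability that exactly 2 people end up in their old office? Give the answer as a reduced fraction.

3/16

Favorable outcomes: C(6,2)·!4 = 15·9 = 135.
Total outcomes: 6! = 720.
Probability = 135/720 = 3/16.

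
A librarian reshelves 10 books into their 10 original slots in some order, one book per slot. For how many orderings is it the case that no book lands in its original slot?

1334961

The subfactorial !10 = [10!/e] (nearest integer).
10! = 3628800, and 3628800/e ≈ 1334960.92, so !10 = 1334961.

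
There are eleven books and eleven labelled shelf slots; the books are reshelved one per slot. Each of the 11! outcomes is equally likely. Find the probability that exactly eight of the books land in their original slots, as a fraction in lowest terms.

1/120960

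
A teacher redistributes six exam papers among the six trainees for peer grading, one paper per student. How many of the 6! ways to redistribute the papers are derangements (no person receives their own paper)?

!6 = 6! · Σ_{k=0}^{6} (-1)^k/k!
= 6! - 6!/1! + 6!/2! - 6!/3! + 6!/4! - 6!/5! + 6!/6!
= 720 - 720 + 360 - 120 + 30 - 6 + 1
= 265

265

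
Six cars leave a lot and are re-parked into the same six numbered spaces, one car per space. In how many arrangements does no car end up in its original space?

!6 is the nearest integer to 6!/e.
6! = 720, and 720/e ≈ 264.87, so !6 = 265.

265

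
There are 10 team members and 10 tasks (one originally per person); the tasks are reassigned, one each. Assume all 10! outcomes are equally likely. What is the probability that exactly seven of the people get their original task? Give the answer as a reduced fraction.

1/15120

Favorable outcomes: C(10,7)·!3 = 120·2 = 240.
Total outcomes: 10! = 3628800.
Probability = 240/3628800 = 1/15120.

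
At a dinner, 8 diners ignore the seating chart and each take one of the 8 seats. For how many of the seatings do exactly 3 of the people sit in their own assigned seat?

2464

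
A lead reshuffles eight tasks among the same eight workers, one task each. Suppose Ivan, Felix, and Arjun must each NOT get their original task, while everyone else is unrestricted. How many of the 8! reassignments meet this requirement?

27240

Inclusion-exclusion on the 3 forbidden self-matches:
Σ_{j=0}^{3} (-1)^j C(3,j)(8-j)!
= C(3,0)·8! - C(3,1)·7! + C(3,2)·6! - C(3,3)·5!
= 40320 - 15120 + 2160 - 120
= 27240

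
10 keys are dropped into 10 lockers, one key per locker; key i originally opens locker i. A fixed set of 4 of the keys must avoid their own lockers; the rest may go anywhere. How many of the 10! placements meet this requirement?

Let A_j be the event that the j-th constrained one is fixed. By inclusion-exclusion over the 4 events:
Σ_{j=0}^{4} (-1)^j C(4,j)(10-j)!
= C(4,0)·10! - C(4,1)·9! + C(4,2)·8! - C(4,3)·7! + C(4,4)·6!
= 3628800 - 1451520 + 241920 - 20160 + 720
= 2399760

2399760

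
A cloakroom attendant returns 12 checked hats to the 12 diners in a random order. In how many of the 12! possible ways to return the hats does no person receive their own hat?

176214841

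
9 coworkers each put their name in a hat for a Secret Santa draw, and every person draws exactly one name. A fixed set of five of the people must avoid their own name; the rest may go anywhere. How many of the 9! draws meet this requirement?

205056

Let A_j be the event that the j-th constrained one is fixed. By inclusion-exclusion over the 5 events:
Σ_{j=0}^{5} (-1)^j C(5,j)(9-j)!
= C(5,0)·9! - C(5,1)·8! + C(5,2)·7! - C(5,3)·6! + C(5,4)·5! - C(5,5)·4!
= 362880 - 201600 + 50400 - 7200 + 600 - 24
= 205056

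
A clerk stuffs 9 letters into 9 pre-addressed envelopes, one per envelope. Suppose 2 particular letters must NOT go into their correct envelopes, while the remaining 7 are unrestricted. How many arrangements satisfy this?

Inclusion-exclusion on the 2 forbidden self-matches:
Σ_{j=0}^{2} (-1)^j C(2,j)(9-j)!
= C(2,0)·9! - C(2,1)·8! + C(2,2)·7!
= 362880 - 80640 + 5040
= 287280

287280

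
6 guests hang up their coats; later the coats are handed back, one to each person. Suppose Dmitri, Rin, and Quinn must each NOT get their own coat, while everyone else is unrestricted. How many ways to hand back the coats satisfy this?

426

Let A_j be the event that the j-th constrained one is fixed. By inclusion-exclusion over the 3 events:
Σ_{j=0}^{3} (-1)^j C(3,j)(6-j)!
= C(3,0)·6! - C(3,1)·5! + C(3,2)·4! - C(3,3)·3!
= 720 - 360 + 72 - 6
= 426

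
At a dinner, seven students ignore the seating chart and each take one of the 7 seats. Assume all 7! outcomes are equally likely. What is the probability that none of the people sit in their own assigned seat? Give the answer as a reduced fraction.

103/280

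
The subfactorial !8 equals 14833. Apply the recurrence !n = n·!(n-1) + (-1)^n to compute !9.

!9 = 9·14833 - 1 = 133496.

133496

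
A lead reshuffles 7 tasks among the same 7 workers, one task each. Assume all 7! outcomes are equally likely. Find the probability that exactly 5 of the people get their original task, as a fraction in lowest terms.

Favorable outcomes: C(7,5)·!2 = 21·1 = 21.
Total outcomes: 7! = 5040.
Probability = 21/5040 = 1/240.

1/240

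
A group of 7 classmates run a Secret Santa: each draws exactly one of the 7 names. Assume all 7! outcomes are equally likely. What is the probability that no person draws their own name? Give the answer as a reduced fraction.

103/280

Favorable outcomes: !7 = 1854.
Total outcomes: 7! = 5040.
Probability = 1854/5040 = 103/280.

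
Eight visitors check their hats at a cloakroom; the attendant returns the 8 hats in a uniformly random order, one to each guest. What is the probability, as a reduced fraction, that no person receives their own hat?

2119/5760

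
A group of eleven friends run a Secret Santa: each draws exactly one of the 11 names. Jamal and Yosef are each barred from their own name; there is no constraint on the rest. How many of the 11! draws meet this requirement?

Inclusion-exclusion on the 2 forbidden self-matches:
Σ_{j=0}^{2} (-1)^j C(2,j)(11-j)!
= C(2,0)·11! - C(2,1)·10! + C(2,2)·9!
= 39916800 - 7257600 + 362880
= 33022080

33022080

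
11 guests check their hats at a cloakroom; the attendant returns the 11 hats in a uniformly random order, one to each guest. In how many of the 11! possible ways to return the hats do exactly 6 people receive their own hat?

Pick the 6 fixed positions: C(11,6) = 462 ways.
The remaining 5 must be deranged: !5 = 44.
Total: 462 × 44 = 20328.

20328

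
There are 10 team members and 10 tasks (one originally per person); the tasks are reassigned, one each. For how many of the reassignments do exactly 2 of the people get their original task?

Choose which 2 of the 10 are fixed: C(10,2) = 45.
The remaining 8 must be deranged: !8 = 14833.
Total: 45 × 14833 = 667485.

667485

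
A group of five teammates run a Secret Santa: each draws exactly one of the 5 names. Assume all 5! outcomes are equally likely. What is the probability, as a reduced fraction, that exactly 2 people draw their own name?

1/6

Favorable outcomes: C(5,2)·!3 = 10·2 = 20.
Total outcomes: 5! = 120.
Probability = 20/120 = 1/6.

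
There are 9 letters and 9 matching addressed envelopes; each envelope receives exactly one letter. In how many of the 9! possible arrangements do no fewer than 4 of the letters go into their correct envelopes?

6883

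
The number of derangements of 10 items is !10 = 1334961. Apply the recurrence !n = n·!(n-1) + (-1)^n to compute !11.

14684570

!11 = 11·1334961 - 1 = 14684570.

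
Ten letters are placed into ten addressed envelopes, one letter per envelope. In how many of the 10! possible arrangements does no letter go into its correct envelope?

1334961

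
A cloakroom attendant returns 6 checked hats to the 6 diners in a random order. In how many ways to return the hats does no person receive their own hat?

265

!6 is the nearest integer to 6!/e.
6! = 720, and 720/e ≈ 264.87, so !6 = 265.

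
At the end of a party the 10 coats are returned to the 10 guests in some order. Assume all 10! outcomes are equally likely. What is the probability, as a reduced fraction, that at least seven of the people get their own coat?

Favorable outcomes: Σ_{i≥7} C(10,i)·!(10-i) = 120·2 + 45·1 + 10·0 + 1·1 = 286.
Total outcomes: 10! = 3628800.
Probability = 286/3628800 = 143/1814400.

143/1814400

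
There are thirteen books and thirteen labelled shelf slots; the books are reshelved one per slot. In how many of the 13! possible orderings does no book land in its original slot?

2290792932

The subfactorial !13 = [13!/e] (nearest integer).
13! = 6227020800, and 6227020800/e ≈ 2290792932.07, so !13 = 2290792932.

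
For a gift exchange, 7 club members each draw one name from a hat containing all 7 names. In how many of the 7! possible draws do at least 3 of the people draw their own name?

407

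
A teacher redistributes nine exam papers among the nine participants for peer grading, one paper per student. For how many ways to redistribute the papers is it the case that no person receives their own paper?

!9 is the nearest integer to 9!/e.
9! = 362880, and 362880/e ≈ 133496.09, so !9 = 133496.

133496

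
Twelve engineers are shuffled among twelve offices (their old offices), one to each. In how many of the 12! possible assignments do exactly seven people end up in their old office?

Choose which 7 of the 12 are fixed: C(12,7) = 792.
The other 5 form a derangement: !5 = 44.
Total: 792 × 44 = 34848.

34848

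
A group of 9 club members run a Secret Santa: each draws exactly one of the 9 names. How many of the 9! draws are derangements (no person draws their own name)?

!9 = 9! · Σ_{k=0}^{9} (-1)^k/k!
= 9! - 9!/1! + 9!/2! - 9!/3! + 9!/4! - 9!/5! + 9!/6! - 9!/7! + 9!/8! - 9!/9!
= 362880 - 362880 + 181440 - 60480 + 15120 - 3024 + 504 - 72 + 9 - 1
= 133496

133496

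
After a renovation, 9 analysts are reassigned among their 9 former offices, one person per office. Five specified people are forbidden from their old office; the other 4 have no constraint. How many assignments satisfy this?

205056

Inclusion-exclusion on the 5 forbidden self-matches:
Σ_{j=0}^{5} (-1)^j C(5,j)(9-j)!
= C(5,0)·9! - C(5,1)·8! + C(5,2)·7! - C(5,3)·6! + C(5,4)·5! - C(5,5)·4!
= 362880 - 201600 + 50400 - 7200 + 600 - 24
= 205056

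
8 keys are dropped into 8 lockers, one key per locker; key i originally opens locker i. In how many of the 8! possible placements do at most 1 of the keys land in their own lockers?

29665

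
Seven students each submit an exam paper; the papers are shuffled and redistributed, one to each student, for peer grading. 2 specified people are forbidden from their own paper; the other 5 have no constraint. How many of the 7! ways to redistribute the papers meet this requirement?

Inclusion-exclusion on the 2 forbidden self-matches:
Σ_{j=0}^{2} (-1)^j C(2,j)(7-j)!
= C(2,0)·7! - C(2,1)·6! + C(2,2)·5!
= 5040 - 1440 + 120
= 3720

3720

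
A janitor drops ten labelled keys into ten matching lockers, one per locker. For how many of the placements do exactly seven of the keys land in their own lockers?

Pick the 7 fixed positions: C(10,7) = 120 ways.
The remaining 3 must be deranged: !3 = 2.
Total: 120 × 2 = 240.

240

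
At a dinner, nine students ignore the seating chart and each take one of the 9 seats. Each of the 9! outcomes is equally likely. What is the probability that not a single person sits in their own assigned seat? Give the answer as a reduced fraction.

16687/45360

Favorable outcomes: !9 = 133496.
Total outcomes: 9! = 362880.
Probability = 133496/362880 = 16687/45360.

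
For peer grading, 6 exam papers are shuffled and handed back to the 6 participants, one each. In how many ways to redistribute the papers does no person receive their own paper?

265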